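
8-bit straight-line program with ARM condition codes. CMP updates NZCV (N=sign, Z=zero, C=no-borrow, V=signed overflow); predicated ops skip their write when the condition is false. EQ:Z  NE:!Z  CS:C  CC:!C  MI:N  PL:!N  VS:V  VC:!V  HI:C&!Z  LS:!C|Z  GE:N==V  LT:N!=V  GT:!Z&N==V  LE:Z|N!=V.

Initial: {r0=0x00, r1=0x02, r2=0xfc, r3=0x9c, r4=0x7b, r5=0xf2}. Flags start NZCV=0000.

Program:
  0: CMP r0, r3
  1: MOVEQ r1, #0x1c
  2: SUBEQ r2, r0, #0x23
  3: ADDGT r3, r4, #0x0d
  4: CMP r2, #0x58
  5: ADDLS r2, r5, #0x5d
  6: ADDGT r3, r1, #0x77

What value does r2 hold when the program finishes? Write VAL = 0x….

0: ✓ CMP  NZCV=0000
1: · MOVEQ
2: · SUBEQ
3: ✓ ADDGT  r3←0x88
4: ✓ CMP  NZCV=1010
5: · ADDLS
6: · ADDGT

VAL = 0xfc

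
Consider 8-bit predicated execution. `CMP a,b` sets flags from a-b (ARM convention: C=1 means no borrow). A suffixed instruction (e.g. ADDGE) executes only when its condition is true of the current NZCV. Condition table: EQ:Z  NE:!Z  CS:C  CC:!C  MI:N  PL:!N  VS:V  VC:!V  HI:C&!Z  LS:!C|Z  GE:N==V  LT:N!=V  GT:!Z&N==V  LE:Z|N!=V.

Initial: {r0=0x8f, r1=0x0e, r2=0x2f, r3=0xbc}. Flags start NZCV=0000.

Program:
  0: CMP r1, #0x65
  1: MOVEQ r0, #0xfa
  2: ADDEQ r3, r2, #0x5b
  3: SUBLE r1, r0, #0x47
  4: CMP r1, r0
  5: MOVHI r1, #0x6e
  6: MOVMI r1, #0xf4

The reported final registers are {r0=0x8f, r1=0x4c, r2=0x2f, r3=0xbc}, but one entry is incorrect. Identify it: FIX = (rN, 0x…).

[0] flags=1000 → (cmp)
[1] flags=1000 EQ?F → skip
[2] flags=1000 EQ?F → skip
[3] flags=1000 LE?T → r1=0x48
[4] flags=1001 → (cmp)
[5] flags=1001 HI?F → skip
[6] flags=1001 MI?T → r1=0xf4

FIX = (r1, 0xf4)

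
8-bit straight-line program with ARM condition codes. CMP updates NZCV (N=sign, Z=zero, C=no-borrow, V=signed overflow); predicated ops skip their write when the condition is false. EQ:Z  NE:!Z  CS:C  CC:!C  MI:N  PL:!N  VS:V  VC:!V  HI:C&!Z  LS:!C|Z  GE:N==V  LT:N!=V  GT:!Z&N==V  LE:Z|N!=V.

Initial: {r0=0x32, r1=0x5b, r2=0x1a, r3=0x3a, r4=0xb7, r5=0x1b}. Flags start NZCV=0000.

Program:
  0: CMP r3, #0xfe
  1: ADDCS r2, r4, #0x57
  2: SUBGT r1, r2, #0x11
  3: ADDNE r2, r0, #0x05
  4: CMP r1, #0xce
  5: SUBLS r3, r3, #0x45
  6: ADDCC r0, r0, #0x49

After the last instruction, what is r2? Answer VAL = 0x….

0: ✓ CMP  NZCV=0000
1: · ADDCS
2: ✓ SUBGT  r1←0x09
3: ✓ ADDNE  r2←0x37
4: ✓ CMP  NZCV=0000
5: ✓ SUBLS  r3←0xf5
6: ✓ ADDCC  r0←0x7b

VAL = 0x37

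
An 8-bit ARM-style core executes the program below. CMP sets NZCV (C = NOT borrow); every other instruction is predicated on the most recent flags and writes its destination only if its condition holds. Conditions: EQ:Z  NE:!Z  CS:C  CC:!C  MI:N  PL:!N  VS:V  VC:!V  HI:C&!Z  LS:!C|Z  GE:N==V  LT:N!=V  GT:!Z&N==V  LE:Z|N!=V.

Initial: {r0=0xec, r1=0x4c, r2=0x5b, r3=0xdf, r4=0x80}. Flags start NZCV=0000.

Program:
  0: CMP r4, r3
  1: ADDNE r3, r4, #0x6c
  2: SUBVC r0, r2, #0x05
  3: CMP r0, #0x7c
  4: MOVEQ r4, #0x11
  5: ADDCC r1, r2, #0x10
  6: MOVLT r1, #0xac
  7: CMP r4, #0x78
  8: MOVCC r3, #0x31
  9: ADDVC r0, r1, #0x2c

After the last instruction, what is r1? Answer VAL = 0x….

0: ✓ CMP  NZCV=1000
1: ✓ ADDNE  r3←0xec
2: ✓ SUBVC  r0←0x56
3: ✓ CMP  NZCV=1000
4: · MOVEQ
5: ✓ ADDCC  r1←0x6b
6: ✓ MOVLT  r1←0xac
7: ✓ CMP  NZCV=0011
8: · MOVCC
9: · ADDVC

VAL = 0xac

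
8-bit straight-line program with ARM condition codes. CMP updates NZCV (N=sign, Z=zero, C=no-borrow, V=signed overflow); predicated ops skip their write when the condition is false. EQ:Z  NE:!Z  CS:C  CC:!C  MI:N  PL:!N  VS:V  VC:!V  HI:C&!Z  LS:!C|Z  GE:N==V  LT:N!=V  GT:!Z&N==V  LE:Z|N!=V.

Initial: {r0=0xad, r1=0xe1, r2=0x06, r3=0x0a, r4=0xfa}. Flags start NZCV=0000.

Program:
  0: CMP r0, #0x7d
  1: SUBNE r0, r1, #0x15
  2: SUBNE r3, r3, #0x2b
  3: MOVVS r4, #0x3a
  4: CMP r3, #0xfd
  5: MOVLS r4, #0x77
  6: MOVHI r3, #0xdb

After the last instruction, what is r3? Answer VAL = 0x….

[0] flags=0011 → (cmp)
[1] flags=0011 NE?T → r0=0xcc
[2] flags=0011 NE?T → r3=0xdf
[3] flags=0011 VS?T → r4=0x3a
[4] flags=1000 → (cmp)
[5] flags=1000 LS?T → r4=0x77
[6] flags=1000 HI?F → skip

VAL = 0xdf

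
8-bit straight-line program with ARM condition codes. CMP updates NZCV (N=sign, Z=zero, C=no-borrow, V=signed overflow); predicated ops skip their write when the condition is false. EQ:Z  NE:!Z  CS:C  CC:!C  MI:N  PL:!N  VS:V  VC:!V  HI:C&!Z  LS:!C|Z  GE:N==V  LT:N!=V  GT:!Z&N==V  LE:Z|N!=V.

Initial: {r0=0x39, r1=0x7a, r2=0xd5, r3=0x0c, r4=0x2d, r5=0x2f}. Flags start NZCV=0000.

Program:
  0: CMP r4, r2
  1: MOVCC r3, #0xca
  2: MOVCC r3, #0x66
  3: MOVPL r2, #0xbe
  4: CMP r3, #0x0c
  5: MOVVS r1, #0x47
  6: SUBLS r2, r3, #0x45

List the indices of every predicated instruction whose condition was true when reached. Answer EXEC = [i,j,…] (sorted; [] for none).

EXEC = [1,2,3]

0: ✓ CMP  NZCV=0000
1: ✓ MOVCC  r3←0xca
2: ✓ MOVCC  r3←0x66
3: ✓ MOVPL  r2←0xbe
4: ✓ CMP  NZCV=0010
5: · MOVVS
6: · SUBLS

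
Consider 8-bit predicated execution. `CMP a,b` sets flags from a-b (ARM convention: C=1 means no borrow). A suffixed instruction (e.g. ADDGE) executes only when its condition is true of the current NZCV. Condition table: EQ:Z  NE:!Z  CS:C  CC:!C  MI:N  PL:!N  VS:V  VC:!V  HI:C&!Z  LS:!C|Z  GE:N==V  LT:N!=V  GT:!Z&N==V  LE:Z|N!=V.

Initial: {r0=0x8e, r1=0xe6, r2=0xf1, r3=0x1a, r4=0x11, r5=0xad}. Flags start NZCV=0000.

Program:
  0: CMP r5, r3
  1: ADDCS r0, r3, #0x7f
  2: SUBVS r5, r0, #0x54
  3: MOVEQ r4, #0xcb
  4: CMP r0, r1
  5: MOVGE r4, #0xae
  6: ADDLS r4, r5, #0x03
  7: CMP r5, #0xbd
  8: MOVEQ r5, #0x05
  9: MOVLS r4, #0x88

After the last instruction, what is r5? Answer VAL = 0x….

[0] flags=1010 → (cmp)
[1] flags=1010 CS?T → r0=0x99
[2] flags=1010 VS?F → skip
[3] flags=1010 EQ?F → skip
[4] flags=1000 → (cmp)
[5] flags=1000 GE?F → skip
[6] flags=1000 LS?T → r4=0xb0
[7] flags=1000 → (cmp)
[8] flags=1000 EQ?F → skip
[9] flags=1000 LS?T → r4=0x88

VAL = 0xad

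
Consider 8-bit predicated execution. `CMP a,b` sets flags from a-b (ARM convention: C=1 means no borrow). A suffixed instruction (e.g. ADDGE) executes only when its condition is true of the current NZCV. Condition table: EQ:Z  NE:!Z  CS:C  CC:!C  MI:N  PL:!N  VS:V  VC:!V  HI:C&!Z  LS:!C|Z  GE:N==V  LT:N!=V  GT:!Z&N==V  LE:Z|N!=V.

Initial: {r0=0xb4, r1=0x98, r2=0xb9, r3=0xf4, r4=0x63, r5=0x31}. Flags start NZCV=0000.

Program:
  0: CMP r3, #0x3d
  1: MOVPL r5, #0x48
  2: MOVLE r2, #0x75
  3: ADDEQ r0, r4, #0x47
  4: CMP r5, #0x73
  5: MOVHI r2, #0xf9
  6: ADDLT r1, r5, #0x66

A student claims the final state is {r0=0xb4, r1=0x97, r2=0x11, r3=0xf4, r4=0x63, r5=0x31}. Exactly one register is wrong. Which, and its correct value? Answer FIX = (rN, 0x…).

FIX = (r2, 0x75)

[0] flags=1010 → (cmp)
[1] flags=1010 PL?F → skip
[2] flags=1010 LE?T → r2=0x75
[3] flags=1010 EQ?F → skip
[4] flags=1000 → (cmp)
[5] flags=1000 HI?F → skip
[6] flags=1000 LT?T → r1=0x97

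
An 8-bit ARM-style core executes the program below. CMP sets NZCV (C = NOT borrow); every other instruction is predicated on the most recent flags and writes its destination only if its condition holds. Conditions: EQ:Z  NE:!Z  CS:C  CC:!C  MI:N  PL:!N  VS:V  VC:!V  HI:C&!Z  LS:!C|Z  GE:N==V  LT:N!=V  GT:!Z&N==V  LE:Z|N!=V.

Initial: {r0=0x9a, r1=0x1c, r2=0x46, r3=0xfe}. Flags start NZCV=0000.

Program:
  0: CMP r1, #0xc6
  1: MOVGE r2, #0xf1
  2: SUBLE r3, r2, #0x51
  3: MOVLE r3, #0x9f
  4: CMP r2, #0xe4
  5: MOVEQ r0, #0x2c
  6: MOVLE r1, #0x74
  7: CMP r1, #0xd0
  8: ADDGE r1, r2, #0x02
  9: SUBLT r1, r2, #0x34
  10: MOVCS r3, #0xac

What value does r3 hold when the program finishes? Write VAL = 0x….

VAL = 0xfe

0: ✓ CMP  NZCV=0000
1: ✓ MOVGE  r2←0xf1
2: · SUBLE
3: · MOVLE
4: ✓ CMP  NZCV=0010
5: · MOVEQ
6: · MOVLE
7: ✓ CMP  NZCV=0000
8: ✓ ADDGE  r1←0xf3
9: · SUBLT
10: · MOVCS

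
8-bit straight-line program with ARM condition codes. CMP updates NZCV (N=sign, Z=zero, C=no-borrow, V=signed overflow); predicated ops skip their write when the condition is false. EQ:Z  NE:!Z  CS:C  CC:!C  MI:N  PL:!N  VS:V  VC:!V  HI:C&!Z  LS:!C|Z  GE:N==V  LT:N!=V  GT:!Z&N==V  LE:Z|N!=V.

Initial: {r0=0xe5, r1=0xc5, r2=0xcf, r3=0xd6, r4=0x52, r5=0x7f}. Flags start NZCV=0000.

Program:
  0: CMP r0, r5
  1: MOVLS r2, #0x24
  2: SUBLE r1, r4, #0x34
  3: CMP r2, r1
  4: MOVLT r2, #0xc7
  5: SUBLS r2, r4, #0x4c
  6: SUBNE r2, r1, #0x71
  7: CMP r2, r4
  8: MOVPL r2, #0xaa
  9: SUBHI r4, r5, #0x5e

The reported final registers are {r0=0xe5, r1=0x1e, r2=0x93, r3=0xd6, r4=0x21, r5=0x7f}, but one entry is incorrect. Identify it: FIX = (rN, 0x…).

FIX = (r2, 0xaa)

0: ✓ CMP  NZCV=0011
1: · MOVLS
2: ✓ SUBLE  r1←0x1e
3: ✓ CMP  NZCV=1010
4: ✓ MOVLT  r2←0xc7
5: · SUBLS
6: ✓ SUBNE  r2←0xad
7: ✓ CMP  NZCV=0011
8: ✓ MOVPL  r2←0xaa
9: ✓ SUBHI  r4←0x21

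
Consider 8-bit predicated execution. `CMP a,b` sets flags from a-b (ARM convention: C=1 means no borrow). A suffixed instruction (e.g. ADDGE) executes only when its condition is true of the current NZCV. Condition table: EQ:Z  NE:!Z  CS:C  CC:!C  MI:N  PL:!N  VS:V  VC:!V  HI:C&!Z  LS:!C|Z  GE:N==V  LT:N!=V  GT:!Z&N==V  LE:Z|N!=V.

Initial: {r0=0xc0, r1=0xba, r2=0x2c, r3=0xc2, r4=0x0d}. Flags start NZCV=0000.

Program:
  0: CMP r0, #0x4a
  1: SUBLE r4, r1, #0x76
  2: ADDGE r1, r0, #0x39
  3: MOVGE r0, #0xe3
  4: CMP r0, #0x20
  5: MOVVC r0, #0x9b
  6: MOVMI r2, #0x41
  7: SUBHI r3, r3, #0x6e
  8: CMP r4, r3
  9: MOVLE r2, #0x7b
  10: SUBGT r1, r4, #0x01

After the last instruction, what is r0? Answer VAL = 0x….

VAL = 0x9b

0: ✓ CMP  NZCV=0011
1: ✓ SUBLE  r4←0x44
2: · ADDGE
3: · MOVGE
4: ✓ CMP  NZCV=1010
5: ✓ MOVVC  r0←0x9b
6: ✓ MOVMI  r2←0x41
7: ✓ SUBHI  r3←0x54
8: ✓ CMP  NZCV=1000
9: ✓ MOVLE  r2←0x7b
10: · SUBGT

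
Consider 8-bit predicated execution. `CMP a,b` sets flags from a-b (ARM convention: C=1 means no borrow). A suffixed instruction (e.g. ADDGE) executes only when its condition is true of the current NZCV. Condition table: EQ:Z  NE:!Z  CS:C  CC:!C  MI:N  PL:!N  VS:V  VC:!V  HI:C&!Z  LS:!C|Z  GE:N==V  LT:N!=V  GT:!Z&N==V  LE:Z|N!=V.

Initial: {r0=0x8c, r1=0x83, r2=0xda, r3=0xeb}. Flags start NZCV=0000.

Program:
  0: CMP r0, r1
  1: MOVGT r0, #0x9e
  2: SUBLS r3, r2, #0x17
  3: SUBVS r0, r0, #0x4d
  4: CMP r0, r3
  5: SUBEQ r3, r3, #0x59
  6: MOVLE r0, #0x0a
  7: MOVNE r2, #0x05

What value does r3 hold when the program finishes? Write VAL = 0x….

0: ✓ CMP  NZCV=0010
1: ✓ MOVGT  r0←0x9e
2: · SUBLS
3: · SUBVS
4: ✓ CMP  NZCV=1000
5: · SUBEQ
6: ✓ MOVLE  r0←0x0a
7: ✓ MOVNE  r2←0x05

VAL = 0xeb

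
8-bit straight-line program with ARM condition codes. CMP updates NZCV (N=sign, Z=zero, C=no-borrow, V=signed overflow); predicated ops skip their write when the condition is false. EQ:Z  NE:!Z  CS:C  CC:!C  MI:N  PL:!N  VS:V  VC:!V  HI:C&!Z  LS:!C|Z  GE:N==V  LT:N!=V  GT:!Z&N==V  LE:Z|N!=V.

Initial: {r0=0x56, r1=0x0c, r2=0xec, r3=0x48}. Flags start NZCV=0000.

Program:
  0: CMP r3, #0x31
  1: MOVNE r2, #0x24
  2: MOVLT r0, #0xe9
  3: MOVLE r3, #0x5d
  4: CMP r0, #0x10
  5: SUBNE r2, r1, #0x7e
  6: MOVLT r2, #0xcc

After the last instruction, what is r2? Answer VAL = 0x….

0: ✓ CMP  NZCV=0010
1: ✓ MOVNE  r2←0x24
2: · MOVLT
3: · MOVLE
4: ✓ CMP  NZCV=0010
5: ✓ SUBNE  r2←0x8e
6: · MOVLT

VAL = 0x8e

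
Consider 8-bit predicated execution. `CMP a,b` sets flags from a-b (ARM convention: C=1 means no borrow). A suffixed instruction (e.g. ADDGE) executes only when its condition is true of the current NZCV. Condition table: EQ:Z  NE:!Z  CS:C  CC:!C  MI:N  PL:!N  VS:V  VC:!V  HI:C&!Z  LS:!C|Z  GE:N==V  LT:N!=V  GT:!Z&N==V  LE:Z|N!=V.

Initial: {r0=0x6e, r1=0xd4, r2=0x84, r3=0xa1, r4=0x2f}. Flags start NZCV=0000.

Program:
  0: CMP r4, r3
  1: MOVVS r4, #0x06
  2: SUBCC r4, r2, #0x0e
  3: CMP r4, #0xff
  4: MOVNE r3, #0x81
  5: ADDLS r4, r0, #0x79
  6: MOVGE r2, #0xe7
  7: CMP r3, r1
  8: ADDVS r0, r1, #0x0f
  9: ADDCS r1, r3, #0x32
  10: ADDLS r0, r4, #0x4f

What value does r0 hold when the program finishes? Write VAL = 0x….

VAL = 0x36

0: ✓ CMP  NZCV=1001
1: ✓ MOVVS  r4←0x06
2: ✓ SUBCC  r4←0x76
3: ✓ CMP  NZCV=0000
4: ✓ MOVNE  r3←0x81
5: ✓ ADDLS  r4←0xe7
6: ✓ MOVGE  r2←0xe7
7: ✓ CMP  NZCV=1000
8: · ADDVS
9: · ADDCS
10: ✓ ADDLS  r0←0x36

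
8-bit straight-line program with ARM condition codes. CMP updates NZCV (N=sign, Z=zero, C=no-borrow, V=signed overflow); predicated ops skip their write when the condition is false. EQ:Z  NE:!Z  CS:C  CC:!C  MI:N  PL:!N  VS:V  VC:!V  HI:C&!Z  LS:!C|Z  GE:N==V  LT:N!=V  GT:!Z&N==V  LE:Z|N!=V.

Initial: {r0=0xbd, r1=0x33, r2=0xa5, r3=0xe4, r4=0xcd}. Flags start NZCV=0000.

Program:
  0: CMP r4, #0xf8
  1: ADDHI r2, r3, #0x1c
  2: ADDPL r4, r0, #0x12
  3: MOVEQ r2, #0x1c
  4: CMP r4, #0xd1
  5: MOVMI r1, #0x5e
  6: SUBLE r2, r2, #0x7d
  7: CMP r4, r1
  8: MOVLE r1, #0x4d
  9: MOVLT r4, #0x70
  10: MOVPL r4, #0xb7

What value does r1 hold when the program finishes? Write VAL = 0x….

VAL = 0x4d

0: ✓ CMP  NZCV=1000
1: · ADDHI
2: · ADDPL
3: · MOVEQ
4: ✓ CMP  NZCV=1000
5: ✓ MOVMI  r1←0x5e
6: ✓ SUBLE  r2←0x28
7: ✓ CMP  NZCV=0011
8: ✓ MOVLE  r1←0x4d
9: ✓ MOVLT  r4←0x70
10: ✓ MOVPL  r4←0xb7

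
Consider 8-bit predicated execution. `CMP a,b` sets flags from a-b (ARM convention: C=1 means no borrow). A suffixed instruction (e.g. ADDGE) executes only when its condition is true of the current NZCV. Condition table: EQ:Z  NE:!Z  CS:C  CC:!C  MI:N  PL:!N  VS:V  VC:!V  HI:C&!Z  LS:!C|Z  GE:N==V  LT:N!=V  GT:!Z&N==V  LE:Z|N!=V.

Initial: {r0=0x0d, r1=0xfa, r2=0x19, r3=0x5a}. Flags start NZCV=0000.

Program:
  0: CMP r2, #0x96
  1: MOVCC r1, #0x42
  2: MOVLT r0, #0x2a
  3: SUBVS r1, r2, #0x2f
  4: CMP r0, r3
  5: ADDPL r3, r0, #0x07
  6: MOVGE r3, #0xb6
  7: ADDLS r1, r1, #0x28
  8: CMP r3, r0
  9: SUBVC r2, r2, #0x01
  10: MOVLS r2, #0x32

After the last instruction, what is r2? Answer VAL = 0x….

VAL = 0x18

0: ✓ CMP  NZCV=1001
1: ✓ MOVCC  r1←0x42
2: · MOVLT
3: ✓ SUBVS  r1←0xea
4: ✓ CMP  NZCV=1000
5: · ADDPL
6: · MOVGE
7: ✓ ADDLS  r1←0x12
8: ✓ CMP  NZCV=0010
9: ✓ SUBVC  r2←0x18
10: · MOVLS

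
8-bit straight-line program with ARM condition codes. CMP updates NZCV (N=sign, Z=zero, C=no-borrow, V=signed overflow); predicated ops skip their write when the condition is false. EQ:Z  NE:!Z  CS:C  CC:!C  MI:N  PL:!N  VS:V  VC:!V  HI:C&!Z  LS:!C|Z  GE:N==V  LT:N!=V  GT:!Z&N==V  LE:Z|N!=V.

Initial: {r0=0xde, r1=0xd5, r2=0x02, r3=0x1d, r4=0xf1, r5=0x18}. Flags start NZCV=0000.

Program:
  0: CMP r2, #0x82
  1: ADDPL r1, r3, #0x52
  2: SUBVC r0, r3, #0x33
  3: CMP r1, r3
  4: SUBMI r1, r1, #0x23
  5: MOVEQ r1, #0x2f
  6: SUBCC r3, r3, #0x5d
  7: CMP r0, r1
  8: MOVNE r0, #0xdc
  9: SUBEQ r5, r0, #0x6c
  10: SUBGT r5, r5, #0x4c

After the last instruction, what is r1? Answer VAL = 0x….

[0] flags=1001 → (cmp)
[1] flags=1001 PL?F → skip
[2] flags=1001 VC?F → skip
[3] flags=1010 → (cmp)
[4] flags=1010 MI?T → r1=0xb2
[5] flags=1010 EQ?F → skip
[6] flags=1010 CC?F → skip
[7] flags=0010 → (cmp)
[8] flags=0010 NE?T → r0=0xdc
[9] flags=0010 EQ?F → skip
[10] flags=0010 GT?T → r5=0xcc

VAL = 0xb2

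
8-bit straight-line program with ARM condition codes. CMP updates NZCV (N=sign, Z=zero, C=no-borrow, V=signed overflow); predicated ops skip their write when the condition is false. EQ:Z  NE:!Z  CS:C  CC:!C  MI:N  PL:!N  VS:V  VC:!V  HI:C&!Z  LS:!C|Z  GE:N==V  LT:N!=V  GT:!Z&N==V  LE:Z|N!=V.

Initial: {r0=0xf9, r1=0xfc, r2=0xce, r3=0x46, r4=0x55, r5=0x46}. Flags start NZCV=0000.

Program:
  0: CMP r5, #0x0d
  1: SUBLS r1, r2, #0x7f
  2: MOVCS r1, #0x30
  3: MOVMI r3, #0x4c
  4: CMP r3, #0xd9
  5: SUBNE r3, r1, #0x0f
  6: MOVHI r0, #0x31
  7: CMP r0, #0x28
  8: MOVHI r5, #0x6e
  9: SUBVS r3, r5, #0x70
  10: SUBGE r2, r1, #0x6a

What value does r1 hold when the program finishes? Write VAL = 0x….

0: ✓ CMP  NZCV=0010
1: · SUBLS
2: ✓ MOVCS  r1←0x30
3: · MOVMI
4: ✓ CMP  NZCV=0000
5: ✓ SUBNE  r3←0x21
6: · MOVHI
7: ✓ CMP  NZCV=1010
8: ✓ MOVHI  r5←0x6e
9: · SUBVS
10: · SUBGE

VAL = 0x30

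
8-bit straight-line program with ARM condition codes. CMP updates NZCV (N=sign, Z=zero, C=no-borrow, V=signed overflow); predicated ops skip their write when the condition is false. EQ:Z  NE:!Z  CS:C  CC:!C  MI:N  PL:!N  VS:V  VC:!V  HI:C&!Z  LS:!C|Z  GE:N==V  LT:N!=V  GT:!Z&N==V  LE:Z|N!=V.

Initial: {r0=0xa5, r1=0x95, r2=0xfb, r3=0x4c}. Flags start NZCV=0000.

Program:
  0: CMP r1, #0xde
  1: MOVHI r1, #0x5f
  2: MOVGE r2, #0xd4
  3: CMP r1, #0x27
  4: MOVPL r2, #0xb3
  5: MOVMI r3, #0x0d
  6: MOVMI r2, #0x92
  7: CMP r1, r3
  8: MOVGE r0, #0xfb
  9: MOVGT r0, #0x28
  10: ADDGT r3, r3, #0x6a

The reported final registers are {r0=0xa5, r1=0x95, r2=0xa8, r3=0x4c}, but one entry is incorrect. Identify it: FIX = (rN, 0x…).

0: ✓ CMP  NZCV=1000
1: · MOVHI
2: · MOVGE
3: ✓ CMP  NZCV=0011
4: ✓ MOVPL  r2←0xb3
5: · MOVMI
6: · MOVMI
7: ✓ CMP  NZCV=0011
8: · MOVGE
9: · MOVGT
10: · ADDGT

FIX = (r2, 0xb3)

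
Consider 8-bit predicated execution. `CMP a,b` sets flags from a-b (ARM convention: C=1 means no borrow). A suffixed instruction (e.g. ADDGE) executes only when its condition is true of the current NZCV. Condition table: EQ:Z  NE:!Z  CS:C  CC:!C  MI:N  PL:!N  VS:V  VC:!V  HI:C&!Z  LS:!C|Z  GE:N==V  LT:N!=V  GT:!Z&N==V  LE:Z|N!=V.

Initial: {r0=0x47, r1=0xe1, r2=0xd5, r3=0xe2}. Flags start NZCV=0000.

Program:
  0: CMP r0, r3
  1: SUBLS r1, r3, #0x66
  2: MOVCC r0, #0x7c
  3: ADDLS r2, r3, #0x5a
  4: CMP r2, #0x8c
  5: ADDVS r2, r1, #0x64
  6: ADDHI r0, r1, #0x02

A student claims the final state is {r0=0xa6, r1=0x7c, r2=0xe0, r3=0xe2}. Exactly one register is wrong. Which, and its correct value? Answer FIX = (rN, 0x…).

[0] flags=0000 → (cmp)
[1] flags=0000 LS?T → r1=0x7c
[2] flags=0000 CC?T → r0=0x7c
[3] flags=0000 LS?T → r2=0x3c
[4] flags=1001 → (cmp)
[5] flags=1001 VS?T → r2=0xe0
[6] flags=1001 HI?F → skip

FIX = (r0, 0x7c)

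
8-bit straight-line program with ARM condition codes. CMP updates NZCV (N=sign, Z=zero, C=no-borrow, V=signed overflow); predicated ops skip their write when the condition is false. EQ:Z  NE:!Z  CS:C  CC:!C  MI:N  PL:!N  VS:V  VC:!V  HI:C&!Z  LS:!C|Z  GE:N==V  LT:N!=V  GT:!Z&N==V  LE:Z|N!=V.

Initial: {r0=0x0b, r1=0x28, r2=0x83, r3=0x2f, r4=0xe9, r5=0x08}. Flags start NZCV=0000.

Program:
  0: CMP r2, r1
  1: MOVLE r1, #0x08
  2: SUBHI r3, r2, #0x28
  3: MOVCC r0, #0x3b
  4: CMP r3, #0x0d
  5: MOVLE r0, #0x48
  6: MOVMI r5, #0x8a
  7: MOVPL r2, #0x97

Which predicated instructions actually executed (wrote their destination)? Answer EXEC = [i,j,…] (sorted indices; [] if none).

0: ✓ CMP  NZCV=0011
1: ✓ MOVLE  r1←0x08
2: ✓ SUBHI  r3←0x5b
3: · MOVCC
4: ✓ CMP  NZCV=0010
5: · MOVLE
6: · MOVMI
7: ✓ MOVPL  r2←0x97

EXEC = [1,2,7]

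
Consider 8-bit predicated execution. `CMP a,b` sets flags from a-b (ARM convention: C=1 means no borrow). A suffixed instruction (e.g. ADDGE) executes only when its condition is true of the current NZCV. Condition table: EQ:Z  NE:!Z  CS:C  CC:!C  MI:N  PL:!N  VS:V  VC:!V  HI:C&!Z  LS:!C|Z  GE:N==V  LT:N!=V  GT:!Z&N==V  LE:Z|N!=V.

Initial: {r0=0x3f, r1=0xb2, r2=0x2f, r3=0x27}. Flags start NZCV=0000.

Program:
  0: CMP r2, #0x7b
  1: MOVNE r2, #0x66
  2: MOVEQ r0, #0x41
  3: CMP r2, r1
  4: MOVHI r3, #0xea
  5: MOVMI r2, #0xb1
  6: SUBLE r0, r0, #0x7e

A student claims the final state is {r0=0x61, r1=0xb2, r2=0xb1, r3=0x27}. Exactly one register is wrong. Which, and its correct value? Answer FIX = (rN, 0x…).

FIX = (r0, 0x3f)

0: ✓ CMP  NZCV=1000
1: ✓ MOVNE  r2←0x66
2: · MOVEQ
3: ✓ CMP  NZCV=1001
4: · MOVHI
5: ✓ MOVMI  r2←0xb1
6: · SUBLE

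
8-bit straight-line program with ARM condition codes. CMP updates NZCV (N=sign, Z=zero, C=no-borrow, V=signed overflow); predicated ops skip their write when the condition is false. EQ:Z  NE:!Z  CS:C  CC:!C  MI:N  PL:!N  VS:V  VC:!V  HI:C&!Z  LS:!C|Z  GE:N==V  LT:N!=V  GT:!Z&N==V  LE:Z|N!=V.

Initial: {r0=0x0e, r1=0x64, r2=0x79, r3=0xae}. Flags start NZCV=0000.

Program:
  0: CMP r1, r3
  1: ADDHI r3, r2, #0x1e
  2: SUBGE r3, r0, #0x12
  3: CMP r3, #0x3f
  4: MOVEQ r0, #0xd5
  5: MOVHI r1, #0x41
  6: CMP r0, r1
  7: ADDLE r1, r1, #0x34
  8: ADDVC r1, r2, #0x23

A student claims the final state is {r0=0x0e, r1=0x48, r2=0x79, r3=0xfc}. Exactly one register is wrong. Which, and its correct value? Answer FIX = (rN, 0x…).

[0] flags=1001 → (cmp)
[1] flags=1001 HI?F → skip
[2] flags=1001 GE?T → r3=0xfc
[3] flags=1010 → (cmp)
[4] flags=1010 EQ?F → skip
[5] flags=1010 HI?T → r1=0x41
[6] flags=1000 → (cmp)
[7] flags=1000 LE?T → r1=0x75
[8] flags=1000 VC?T → r1=0x9c

FIX = (r1, 0x9c)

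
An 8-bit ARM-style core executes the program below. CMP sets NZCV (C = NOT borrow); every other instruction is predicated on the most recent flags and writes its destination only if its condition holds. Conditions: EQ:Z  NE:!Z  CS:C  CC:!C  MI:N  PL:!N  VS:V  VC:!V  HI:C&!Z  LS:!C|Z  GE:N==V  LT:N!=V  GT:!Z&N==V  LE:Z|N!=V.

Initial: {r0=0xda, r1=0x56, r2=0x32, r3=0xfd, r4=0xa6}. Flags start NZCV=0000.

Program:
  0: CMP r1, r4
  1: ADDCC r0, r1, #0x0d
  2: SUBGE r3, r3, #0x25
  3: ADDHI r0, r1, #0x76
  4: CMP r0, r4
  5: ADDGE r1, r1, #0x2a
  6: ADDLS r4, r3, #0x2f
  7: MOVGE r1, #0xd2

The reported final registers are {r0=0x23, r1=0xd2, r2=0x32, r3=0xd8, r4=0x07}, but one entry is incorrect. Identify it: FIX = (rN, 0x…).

0: ✓ CMP  NZCV=1001
1: ✓ ADDCC  r0←0x63
2: ✓ SUBGE  r3←0xd8
3: · ADDHI
4: ✓ CMP  NZCV=1001
5: ✓ ADDGE  r1←0x80
6: ✓ ADDLS  r4←0x07
7: ✓ MOVGE  r1←0xd2

FIX = (r0, 0x63)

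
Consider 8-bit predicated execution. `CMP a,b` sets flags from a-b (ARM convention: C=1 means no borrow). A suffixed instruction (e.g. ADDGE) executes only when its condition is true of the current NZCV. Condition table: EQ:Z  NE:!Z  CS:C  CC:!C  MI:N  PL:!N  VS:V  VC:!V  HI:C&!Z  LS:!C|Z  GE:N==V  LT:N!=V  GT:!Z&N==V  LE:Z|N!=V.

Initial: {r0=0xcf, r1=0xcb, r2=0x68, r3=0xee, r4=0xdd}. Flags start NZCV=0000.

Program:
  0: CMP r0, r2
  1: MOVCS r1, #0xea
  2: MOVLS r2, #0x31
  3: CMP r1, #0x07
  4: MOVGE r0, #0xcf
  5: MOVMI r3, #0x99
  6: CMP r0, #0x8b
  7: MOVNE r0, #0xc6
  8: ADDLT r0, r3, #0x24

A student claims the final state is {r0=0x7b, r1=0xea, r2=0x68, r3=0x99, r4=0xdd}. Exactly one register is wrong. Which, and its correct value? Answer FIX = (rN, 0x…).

FIX = (r0, 0xc6)

0: ✓ CMP  NZCV=0011
1: ✓ MOVCS  r1←0xea
2: · MOVLS
3: ✓ CMP  NZCV=1010
4: · MOVGE
5: ✓ MOVMI  r3←0x99
6: ✓ CMP  NZCV=0010
7: ✓ MOVNE  r0←0xc6
8: · ADDLT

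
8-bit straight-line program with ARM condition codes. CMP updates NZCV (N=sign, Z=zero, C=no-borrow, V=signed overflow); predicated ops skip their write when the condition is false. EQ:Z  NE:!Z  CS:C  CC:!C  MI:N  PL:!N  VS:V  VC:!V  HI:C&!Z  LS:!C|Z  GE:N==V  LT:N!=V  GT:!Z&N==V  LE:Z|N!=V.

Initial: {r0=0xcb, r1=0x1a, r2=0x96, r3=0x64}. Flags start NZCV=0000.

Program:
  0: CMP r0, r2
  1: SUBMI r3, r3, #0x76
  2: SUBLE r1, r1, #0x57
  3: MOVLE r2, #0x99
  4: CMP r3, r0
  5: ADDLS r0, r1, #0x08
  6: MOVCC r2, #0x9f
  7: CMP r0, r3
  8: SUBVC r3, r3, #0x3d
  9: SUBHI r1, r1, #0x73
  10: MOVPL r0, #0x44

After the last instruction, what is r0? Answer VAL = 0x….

VAL = 0x22

[0] flags=0010 → (cmp)
[1] flags=0010 MI?F → skip
[2] flags=0010 LE?F → skip
[3] flags=0010 LE?F → skip
[4] flags=1001 → (cmp)
[5] flags=1001 LS?T → r0=0x22
[6] flags=1001 CC?T → r2=0x9f
[7] flags=1000 → (cmp)
[8] flags=1000 VC?T → r3=0x27
[9] flags=1000 HI?F → skip
[10] flags=1000 PL?F → skip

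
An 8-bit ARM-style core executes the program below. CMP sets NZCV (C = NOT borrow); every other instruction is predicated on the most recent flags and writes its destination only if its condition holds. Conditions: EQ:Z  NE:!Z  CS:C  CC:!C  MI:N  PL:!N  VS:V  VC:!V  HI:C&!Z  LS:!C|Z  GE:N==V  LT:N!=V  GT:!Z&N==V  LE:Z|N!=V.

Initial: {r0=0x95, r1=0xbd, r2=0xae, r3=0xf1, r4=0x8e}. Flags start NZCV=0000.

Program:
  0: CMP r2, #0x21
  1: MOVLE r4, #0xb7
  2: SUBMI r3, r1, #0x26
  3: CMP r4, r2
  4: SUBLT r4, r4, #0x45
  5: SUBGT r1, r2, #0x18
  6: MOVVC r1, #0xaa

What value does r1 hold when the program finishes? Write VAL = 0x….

VAL = 0xaa

0: ✓ CMP  NZCV=1010
1: ✓ MOVLE  r4←0xb7
2: ✓ SUBMI  r3←0x97
3: ✓ CMP  NZCV=0010
4: · SUBLT
5: ✓ SUBGT  r1←0x96
6: ✓ MOVVC  r1←0xaa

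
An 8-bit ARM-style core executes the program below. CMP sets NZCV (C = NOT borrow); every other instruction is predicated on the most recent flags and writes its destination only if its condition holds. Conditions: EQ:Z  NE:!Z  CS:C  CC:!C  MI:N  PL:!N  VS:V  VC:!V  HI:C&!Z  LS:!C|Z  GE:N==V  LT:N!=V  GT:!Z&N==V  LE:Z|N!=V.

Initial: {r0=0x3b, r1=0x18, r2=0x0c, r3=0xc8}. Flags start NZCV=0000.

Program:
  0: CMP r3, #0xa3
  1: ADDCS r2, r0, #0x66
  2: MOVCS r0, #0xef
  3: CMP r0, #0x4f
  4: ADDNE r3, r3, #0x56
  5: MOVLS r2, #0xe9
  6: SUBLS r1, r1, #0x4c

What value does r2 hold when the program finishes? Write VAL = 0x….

VAL = 0xa1

0: ✓ CMP  NZCV=0010
1: ✓ ADDCS  r2←0xa1
2: ✓ MOVCS  r0←0xef
3: ✓ CMP  NZCV=1010
4: ✓ ADDNE  r3←0x1e
5: · MOVLS
6: · SUBLS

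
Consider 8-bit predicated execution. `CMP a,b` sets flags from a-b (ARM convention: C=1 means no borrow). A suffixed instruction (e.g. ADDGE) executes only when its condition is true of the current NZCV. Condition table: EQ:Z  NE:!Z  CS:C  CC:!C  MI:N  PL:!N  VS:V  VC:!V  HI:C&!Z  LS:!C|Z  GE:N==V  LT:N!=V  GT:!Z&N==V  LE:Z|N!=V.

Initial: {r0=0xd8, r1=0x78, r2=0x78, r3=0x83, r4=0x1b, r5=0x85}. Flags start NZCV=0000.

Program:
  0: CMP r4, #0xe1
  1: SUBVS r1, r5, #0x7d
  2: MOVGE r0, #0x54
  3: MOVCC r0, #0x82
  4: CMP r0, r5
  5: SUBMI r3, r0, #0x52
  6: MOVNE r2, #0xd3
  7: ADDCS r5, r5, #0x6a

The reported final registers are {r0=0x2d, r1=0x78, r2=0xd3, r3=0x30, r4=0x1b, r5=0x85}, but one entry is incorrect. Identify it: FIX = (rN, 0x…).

0: ✓ CMP  NZCV=0000
1: · SUBVS
2: ✓ MOVGE  r0←0x54
3: ✓ MOVCC  r0←0x82
4: ✓ CMP  NZCV=1000
5: ✓ SUBMI  r3←0x30
6: ✓ MOVNE  r2←0xd3
7: · ADDCS

FIX = (r0, 0x82)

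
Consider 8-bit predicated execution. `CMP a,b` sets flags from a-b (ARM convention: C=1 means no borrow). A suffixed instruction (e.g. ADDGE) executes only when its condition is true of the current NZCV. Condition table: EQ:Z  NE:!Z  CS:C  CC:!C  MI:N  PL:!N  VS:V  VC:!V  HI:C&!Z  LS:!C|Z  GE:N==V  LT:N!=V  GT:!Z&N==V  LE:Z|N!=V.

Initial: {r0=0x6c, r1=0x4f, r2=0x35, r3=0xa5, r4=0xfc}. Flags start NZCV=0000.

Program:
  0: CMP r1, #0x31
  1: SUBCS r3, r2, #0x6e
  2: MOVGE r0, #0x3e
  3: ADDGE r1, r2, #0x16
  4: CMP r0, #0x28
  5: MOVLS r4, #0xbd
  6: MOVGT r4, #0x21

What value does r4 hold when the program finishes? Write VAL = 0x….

VAL = 0x21

0: ✓ CMP  NZCV=0010
1: ✓ SUBCS  r3←0xc7
2: ✓ MOVGE  r0←0x3e
3: ✓ ADDGE  r1←0x4b
4: ✓ CMP  NZCV=0010
5: · MOVLS
6: ✓ MOVGT  r4←0x21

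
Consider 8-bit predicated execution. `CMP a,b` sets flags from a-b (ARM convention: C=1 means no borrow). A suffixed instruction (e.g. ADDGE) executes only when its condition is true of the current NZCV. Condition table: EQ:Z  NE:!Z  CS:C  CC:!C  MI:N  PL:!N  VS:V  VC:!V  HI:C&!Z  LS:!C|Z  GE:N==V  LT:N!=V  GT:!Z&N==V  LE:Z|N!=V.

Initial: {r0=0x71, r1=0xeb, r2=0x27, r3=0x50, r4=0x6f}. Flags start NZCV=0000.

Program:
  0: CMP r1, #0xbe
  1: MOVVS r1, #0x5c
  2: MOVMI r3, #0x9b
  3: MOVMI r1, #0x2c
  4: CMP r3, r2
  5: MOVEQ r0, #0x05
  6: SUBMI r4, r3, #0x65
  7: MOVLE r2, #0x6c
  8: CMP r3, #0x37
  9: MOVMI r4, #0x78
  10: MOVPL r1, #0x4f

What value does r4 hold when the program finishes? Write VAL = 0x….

0: ✓ CMP  NZCV=0010
1: · MOVVS
2: · MOVMI
3: · MOVMI
4: ✓ CMP  NZCV=0010
5: · MOVEQ
6: · SUBMI
7: · MOVLE
8: ✓ CMP  NZCV=0010
9: · MOVMI
10: ✓ MOVPL  r1←0x4f

VAL = 0x6f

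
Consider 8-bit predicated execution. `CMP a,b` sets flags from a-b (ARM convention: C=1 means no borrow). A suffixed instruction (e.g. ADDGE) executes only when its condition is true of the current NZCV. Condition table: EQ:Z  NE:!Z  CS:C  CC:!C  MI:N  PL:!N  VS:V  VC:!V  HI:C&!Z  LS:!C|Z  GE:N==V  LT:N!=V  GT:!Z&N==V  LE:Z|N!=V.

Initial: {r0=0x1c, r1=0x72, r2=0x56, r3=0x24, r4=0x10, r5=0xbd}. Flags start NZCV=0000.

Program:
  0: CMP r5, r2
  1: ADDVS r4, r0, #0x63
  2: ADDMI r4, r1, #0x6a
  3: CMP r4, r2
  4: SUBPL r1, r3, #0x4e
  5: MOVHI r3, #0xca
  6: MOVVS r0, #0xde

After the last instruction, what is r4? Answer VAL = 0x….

VAL = 0x7f

[0] flags=0011 → (cmp)
[1] flags=0011 VS?T → r4=0x7f
[2] flags=0011 MI?F → skip
[3] flags=0010 → (cmp)
[4] flags=0010 PL?T → r1=0xd6
[5] flags=0010 HI?T → r3=0xca
[6] flags=0010 VS?F → skip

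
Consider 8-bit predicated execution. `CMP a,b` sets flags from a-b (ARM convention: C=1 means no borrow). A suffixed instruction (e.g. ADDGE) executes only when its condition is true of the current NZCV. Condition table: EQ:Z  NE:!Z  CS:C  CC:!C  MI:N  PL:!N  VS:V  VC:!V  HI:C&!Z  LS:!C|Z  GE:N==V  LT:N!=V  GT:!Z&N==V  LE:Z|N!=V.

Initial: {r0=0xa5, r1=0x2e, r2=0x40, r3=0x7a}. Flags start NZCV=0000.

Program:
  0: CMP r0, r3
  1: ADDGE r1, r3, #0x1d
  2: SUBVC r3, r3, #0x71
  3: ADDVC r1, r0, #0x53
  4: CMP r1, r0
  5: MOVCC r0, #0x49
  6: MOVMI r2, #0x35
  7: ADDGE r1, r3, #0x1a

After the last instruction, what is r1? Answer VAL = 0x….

0: ✓ CMP  NZCV=0011
1: · ADDGE
2: · SUBVC
3: · ADDVC
4: ✓ CMP  NZCV=1001
5: ✓ MOVCC  r0←0x49
6: ✓ MOVMI  r2←0x35
7: ✓ ADDGE  r1←0x94

VAL = 0x94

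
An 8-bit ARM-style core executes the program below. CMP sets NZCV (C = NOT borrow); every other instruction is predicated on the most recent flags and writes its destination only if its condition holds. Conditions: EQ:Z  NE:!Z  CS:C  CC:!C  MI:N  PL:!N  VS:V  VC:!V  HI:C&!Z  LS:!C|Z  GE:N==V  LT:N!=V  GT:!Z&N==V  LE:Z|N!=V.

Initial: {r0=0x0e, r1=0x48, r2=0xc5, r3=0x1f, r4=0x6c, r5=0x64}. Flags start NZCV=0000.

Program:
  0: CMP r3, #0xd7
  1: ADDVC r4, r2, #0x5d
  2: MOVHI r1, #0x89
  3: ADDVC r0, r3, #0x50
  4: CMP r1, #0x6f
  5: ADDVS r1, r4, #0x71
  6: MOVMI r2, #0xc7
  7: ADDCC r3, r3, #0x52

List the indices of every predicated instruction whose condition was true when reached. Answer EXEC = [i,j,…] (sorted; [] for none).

EXEC = [1,3,6,7]

[0] flags=0000 → (cmp)
[1] flags=0000 VC?T → r4=0x22
[2] flags=0000 HI?F → skip
[3] flags=0000 VC?T → r0=0x6f
[4] flags=1000 → (cmp)
[5] flags=1000 VS?F → skip
[6] flags=1000 MI?T → r2=0xc7
[7] flags=1000 CC?T → r3=0x71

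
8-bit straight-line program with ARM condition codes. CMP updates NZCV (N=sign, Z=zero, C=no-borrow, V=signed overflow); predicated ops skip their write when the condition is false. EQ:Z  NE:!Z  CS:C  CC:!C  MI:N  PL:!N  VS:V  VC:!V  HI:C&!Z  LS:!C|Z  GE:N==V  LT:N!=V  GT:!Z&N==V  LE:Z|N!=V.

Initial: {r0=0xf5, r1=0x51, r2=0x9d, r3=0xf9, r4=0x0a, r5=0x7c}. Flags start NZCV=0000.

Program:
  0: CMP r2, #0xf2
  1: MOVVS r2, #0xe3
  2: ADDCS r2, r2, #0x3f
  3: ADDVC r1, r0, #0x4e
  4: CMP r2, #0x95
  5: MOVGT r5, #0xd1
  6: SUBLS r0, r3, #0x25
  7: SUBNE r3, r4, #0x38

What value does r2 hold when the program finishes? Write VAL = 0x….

[0] flags=1000 → (cmp)
[1] flags=1000 VS?F → skip
[2] flags=1000 CS?F → skip
[3] flags=1000 VC?T → r1=0x43
[4] flags=0010 → (cmp)
[5] flags=0010 GT?T → r5=0xd1
[6] flags=0010 LS?F → skip
[7] flags=0010 NE?T → r3=0xd2

VAL = 0x9d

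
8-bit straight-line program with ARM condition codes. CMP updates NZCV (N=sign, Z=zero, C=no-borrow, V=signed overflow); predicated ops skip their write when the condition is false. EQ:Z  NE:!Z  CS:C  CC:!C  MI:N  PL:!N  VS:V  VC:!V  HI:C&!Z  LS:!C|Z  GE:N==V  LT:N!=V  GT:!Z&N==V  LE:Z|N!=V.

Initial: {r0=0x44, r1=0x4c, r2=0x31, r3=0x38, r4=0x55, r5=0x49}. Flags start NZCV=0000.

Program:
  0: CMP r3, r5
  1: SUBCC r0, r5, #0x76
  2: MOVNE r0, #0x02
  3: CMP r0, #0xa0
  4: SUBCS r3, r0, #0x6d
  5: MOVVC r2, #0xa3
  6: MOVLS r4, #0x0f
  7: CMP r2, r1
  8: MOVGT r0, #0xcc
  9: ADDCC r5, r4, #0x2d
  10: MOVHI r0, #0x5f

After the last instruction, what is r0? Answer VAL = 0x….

0: ✓ CMP  NZCV=1000
1: ✓ SUBCC  r0←0xd3
2: ✓ MOVNE  r0←0x02
3: ✓ CMP  NZCV=0000
4: · SUBCS
5: ✓ MOVVC  r2←0xa3
6: ✓ MOVLS  r4←0x0f
7: ✓ CMP  NZCV=0011
8: · MOVGT
9: · ADDCC
10: ✓ MOVHI  r0←0x5f

VAL = 0x5f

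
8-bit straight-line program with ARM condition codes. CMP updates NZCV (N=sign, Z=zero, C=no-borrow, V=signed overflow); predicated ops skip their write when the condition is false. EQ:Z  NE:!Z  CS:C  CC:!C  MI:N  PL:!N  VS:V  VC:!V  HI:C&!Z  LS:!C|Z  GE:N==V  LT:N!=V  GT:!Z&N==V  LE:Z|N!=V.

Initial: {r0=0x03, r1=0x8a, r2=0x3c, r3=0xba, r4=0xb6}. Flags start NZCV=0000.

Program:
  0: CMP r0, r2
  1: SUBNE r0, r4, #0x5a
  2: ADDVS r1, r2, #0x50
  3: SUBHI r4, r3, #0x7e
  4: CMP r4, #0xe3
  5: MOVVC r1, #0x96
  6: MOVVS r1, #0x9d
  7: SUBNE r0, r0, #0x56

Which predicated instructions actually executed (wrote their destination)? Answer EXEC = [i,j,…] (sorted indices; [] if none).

0: ✓ CMP  NZCV=1000
1: ✓ SUBNE  r0←0x5c
2: · ADDVS
3: · SUBHI
4: ✓ CMP  NZCV=1000
5: ✓ MOVVC  r1←0x96
6: · MOVVS
7: ✓ SUBNE  r0←0x06

EXEC = [1,5,7]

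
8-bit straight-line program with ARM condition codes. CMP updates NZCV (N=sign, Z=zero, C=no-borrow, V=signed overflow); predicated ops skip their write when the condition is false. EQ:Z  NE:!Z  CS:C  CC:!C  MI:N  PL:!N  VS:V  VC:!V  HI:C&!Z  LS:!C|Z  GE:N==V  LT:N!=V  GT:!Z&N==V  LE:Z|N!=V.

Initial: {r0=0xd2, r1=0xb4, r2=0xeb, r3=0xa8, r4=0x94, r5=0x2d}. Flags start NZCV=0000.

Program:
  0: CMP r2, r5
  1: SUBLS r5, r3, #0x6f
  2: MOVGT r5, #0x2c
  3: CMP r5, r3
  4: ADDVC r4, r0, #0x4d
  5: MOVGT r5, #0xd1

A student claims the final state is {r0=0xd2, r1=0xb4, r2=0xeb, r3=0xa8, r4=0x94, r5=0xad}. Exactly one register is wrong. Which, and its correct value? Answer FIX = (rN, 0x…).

0: ✓ CMP  NZCV=1010
1: · SUBLS
2: · MOVGT
3: ✓ CMP  NZCV=1001
4: · ADDVC
5: ✓ MOVGT  r5←0xd1

FIX = (r5, 0xd1)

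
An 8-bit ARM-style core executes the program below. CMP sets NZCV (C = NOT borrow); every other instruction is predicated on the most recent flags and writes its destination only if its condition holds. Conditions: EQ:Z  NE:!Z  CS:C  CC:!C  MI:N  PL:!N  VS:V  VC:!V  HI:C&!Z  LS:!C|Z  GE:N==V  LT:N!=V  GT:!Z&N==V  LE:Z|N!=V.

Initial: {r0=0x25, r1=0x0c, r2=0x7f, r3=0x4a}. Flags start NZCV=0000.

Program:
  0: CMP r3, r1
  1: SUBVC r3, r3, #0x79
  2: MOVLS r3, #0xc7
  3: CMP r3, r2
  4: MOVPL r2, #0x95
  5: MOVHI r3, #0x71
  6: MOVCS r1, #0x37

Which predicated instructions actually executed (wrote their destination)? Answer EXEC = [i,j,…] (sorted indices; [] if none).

EXEC = [1,4,5,6]

0: ✓ CMP  NZCV=0010
1: ✓ SUBVC  r3←0xd1
2: · MOVLS
3: ✓ CMP  NZCV=0011
4: ✓ MOVPL  r2←0x95
5: ✓ MOVHI  r3←0x71
6: ✓ MOVCS  r1←0x37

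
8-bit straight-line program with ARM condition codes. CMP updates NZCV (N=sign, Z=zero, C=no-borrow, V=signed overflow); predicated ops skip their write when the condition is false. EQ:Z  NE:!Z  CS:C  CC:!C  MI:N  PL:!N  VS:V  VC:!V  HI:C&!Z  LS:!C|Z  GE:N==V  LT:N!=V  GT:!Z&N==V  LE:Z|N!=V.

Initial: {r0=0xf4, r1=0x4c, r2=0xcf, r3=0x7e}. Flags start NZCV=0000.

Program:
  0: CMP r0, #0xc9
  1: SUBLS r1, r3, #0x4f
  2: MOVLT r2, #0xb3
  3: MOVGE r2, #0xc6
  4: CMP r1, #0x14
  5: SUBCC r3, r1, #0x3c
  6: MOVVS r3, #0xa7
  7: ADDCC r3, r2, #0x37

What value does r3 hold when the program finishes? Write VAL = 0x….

[0] flags=0010 → (cmp)
[1] flags=0010 LS?F → skip
[2] flags=0010 LT?F → skip
[3] flags=0010 GE?T → r2=0xc6
[4] flags=0010 → (cmp)
[5] flags=0010 CC?F → skip
[6] flags=0010 VS?F → skip
[7] flags=0010 CC?F → skip

VAL = 0x7e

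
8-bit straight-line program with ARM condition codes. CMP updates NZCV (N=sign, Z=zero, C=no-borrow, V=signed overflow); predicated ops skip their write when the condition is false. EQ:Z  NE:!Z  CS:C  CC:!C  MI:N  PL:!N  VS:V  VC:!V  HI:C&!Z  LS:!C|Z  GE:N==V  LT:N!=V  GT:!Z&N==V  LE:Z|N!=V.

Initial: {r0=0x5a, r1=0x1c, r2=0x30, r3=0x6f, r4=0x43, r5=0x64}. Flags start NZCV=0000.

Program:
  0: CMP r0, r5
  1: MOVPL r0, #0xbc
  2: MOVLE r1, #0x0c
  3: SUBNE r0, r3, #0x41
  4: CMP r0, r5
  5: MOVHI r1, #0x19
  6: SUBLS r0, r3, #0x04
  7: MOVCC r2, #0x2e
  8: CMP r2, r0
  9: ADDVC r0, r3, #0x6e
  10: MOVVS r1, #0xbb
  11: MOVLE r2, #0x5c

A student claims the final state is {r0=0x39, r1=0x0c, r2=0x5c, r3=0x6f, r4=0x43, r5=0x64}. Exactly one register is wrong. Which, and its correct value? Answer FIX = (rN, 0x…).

[0] flags=1000 → (cmp)
[1] flags=1000 PL?F → skip
[2] flags=1000 LE?T → r1=0x0c
[3] flags=1000 NE?T → r0=0x2e
[4] flags=1000 → (cmp)
[5] flags=1000 HI?F → skip
[6] flags=1000 LS?T → r0=0x6b
[7] flags=1000 CC?T → r2=0x2e
[8] flags=1000 → (cmp)
[9] flags=1000 VC?T → r0=0xdd
[10] flags=1000 VS?F → skip
[11] flags=1000 LE?T → r2=0x5c

FIX = (r0, 0xdd)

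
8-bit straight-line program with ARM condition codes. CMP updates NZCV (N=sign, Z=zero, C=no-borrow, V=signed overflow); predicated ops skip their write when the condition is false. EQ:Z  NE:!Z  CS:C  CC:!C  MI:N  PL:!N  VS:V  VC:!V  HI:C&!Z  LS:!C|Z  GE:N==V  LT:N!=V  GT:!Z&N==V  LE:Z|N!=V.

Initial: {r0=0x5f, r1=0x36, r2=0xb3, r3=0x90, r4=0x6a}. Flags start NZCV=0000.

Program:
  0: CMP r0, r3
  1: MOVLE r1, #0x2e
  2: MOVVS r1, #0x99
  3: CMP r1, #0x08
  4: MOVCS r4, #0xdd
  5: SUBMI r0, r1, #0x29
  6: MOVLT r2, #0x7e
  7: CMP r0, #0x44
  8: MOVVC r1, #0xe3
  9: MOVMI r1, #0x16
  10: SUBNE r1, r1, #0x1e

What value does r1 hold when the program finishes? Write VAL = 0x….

VAL = 0xc5

[0] flags=1001 → (cmp)
[1] flags=1001 LE?F → skip
[2] flags=1001 VS?T → r1=0x99
[3] flags=1010 → (cmp)
[4] flags=1010 CS?T → r4=0xdd
[5] flags=1010 MI?T → r0=0x70
[6] flags=1010 LT?T → r2=0x7e
[7] flags=0010 → (cmp)
[8] flags=0010 VC?T → r1=0xe3
[9] flags=0010 MI?F → skip
[10] flags=0010 NE?T → r1=0xc5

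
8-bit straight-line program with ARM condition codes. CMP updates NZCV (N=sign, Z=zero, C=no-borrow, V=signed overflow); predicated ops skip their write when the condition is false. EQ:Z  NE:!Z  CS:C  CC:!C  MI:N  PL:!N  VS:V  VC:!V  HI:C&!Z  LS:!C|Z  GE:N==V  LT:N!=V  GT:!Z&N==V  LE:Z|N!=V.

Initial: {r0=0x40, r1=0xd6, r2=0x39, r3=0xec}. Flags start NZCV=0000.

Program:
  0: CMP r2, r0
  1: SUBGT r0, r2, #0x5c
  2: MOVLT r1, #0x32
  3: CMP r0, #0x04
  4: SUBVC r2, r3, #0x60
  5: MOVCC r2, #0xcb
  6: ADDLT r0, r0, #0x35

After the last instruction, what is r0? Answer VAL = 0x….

VAL = 0x40

[0] flags=1000 → (cmp)
[1] flags=1000 GT?F → skip
[2] flags=1000 LT?T → r1=0x32
[3] flags=0010 → (cmp)
[4] flags=0010 VC?T → r2=0x8c
[5] flags=0010 CC?F → skip
[6] flags=0010 LT?F → skip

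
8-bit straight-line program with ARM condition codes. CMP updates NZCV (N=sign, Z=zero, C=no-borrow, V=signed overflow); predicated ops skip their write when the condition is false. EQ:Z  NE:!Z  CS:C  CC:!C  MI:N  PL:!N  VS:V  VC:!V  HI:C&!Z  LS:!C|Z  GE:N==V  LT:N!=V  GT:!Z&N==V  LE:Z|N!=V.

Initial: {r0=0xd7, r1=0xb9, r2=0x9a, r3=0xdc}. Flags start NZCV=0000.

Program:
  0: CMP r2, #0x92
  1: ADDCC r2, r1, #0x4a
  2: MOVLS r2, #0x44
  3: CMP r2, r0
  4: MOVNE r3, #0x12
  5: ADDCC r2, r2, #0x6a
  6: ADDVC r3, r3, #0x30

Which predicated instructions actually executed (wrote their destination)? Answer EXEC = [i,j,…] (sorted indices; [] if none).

[0] flags=0010 → (cmp)
[1] flags=0010 CC?F → skip
[2] flags=0010 LS?F → skip
[3] flags=1000 → (cmp)
[4] flags=1000 NE?T → r3=0x12
[5] flags=1000 CC?T → r2=0x04
[6] flags=1000 VC?T → r3=0x42

EXEC = [4,5,6]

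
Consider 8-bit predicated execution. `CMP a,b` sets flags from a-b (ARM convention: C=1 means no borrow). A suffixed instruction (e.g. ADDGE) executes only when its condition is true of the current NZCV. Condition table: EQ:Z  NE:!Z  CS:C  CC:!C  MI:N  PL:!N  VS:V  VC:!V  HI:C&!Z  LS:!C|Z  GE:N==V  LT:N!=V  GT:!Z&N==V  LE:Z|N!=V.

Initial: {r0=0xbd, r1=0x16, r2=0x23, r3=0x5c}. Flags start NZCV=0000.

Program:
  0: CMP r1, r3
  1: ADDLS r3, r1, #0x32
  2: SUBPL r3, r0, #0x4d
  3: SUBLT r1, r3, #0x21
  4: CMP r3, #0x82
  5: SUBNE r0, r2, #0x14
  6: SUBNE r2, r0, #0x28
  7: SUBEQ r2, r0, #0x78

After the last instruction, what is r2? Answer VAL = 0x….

VAL = 0xe7

0: ✓ CMP  NZCV=1000
1: ✓ ADDLS  r3←0x48
2: · SUBPL
3: ✓ SUBLT  r1←0x27
4: ✓ CMP  NZCV=1001
5: ✓ SUBNE  r0←0x0f
6: ✓ SUBNE  r2←0xe7
7: · SUBEQ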